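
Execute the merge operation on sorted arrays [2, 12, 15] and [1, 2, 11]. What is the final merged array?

Merging process:

Compare 2 vs 1: take 1 from right. Merged: [1]
Compare 2 vs 2: take 2 from left. Merged: [1, 2]
Compare 12 vs 2: take 2 from right. Merged: [1, 2, 2]
Compare 12 vs 11: take 11 from right. Merged: [1, 2, 2, 11]
Append remaining from left: [12, 15]. Merged: [1, 2, 2, 11, 12, 15]

Final merged array: [1, 2, 2, 11, 12, 15]
Total comparisons: 4

The merged array is [1, 2, 2, 11, 12, 15], requiring 4 comparisons. The merge step runs in O(n) time where n is the total number of elements.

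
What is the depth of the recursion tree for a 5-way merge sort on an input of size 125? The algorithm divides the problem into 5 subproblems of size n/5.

For divide and conquer with division factor 5:

Problem sizes at each level:
Level 0: 125
Level 1: 25
Level 2: 5
Level 3: 1

The root is level 0 and the size-1 base case is level 3 (the tree spans levels 0 through 3, i.e. 4 levels counting the root), so the depth is the number of divisions: log_5(125) = 3

The recursion tree depth is log_5(125) = 3. At each level, the problem size is divided by 5, so it takes 3 divisions to reduce to a base case of size 1. The algorithm makes 5 recursive calls at each level.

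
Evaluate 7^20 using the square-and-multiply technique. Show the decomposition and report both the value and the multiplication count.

Computing 7^20 by squaring (build up from 7^1; each line after the first costs one multiplication):

7^1 = 7
7^2 = (7^1)^2 = 7^2 = 49
7^4 = (7^2)^2 = 49^2 = 2401
7^5 = 7 * 7^4 = 7 * 2401 = 16807
7^10 = (7^5)^2 = 16807^2 = 282475249
7^20 = (7^10)^2 = 282475249^2 = 79792266297612001

Result: 79792266297612001
Multiplications needed: 5 (5 lines after 7^1)

7^20 = 79792266297612001. Using exponentiation by squaring, this requires 5 multiplications. The key idea: if the exponent is even, square the half-power; if odd, multiply by the base once.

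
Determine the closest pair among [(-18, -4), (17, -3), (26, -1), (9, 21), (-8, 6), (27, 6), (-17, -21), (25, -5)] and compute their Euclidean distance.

Computing all pairwise distances among 8 points:

d((-18, -4), (17, -3)) = 35.0143
d((-18, -4), (26, -1)) = 44.1022
d((-18, -4), (9, 21)) = 36.7967
d((-18, -4), (-8, 6)) = 14.1421
d((-18, -4), (27, 6)) = 46.0977
d((-18, -4), (-17, -21)) = 17.0294
d((-18, -4), (25, -5)) = 43.0116
d((17, -3), (26, -1)) = 9.2195
d((17, -3), (9, 21)) = 25.2982
d((17, -3), (-8, 6)) = 26.5707
d((17, -3), (27, 6)) = 13.4536
d((17, -3), (-17, -21)) = 38.4708
d((17, -3), (25, -5)) = 8.2462
d((26, -1), (9, 21)) = 27.8029
d((26, -1), (-8, 6)) = 34.7131
d((26, -1), (27, 6)) = 7.0711
d((26, -1), (-17, -21)) = 47.4236
d((26, -1), (25, -5)) = 4.1231 <-- minimum
d((9, 21), (-8, 6)) = 22.6716
d((9, 21), (27, 6)) = 23.4307
d((9, 21), (-17, -21)) = 49.3964
d((9, 21), (25, -5)) = 30.5287
d((-8, 6), (27, 6)) = 35.0
d((-8, 6), (-17, -21)) = 28.4605
d((-8, 6), (25, -5)) = 34.7851
d((27, 6), (-17, -21)) = 51.6236
d((27, 6), (25, -5)) = 11.1803
d((-17, -21), (25, -5)) = 44.9444

Closest pair: (26, -1) and (25, -5) with distance 4.1231

The closest pair is (26, -1) and (25, -5) with Euclidean distance 4.1231. For 8 points, brute-force pairwise comparison is shown above. For large n, the divide-and-conquer algorithm (sort by x, recurse on halves, check the dividing strip) achieves O(n log n).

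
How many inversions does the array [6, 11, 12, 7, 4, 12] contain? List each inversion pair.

Finding inversions in [6, 11, 12, 7, 4, 12]:

(0, 4): arr[0]=6 > arr[4]=4
(1, 3): arr[1]=11 > arr[3]=7
(1, 4): arr[1]=11 > arr[4]=4
(2, 3): arr[2]=12 > arr[3]=7
(2, 4): arr[2]=12 > arr[4]=4
(3, 4): arr[3]=7 > arr[4]=4

Total inversions: 6

The array has 6 inversion(s): (0,4), (1,3), (1,4), (2,3), (2,4), (3,4). Each pair (i,j) satisfies i < j and arr[i] > arr[j].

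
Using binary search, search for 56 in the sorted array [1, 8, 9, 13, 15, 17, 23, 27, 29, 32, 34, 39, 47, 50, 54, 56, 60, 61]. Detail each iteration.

Binary search for 56 in [1, 8, 9, 13, 15, 17, 23, 27, 29, 32, 34, 39, 47, 50, 54, 56, 60, 61]:

lo=0, hi=17, mid=8, arr[mid]=29 -> 29 < 56, search right half
lo=9, hi=17, mid=13, arr[mid]=50 -> 50 < 56, search right half
lo=14, hi=17, mid=15, arr[mid]=56 -> Found target at index 15!

Binary search finds 56 at index 15 after 3 comparisons. The search repeatedly halves the search space by comparing with the middle element.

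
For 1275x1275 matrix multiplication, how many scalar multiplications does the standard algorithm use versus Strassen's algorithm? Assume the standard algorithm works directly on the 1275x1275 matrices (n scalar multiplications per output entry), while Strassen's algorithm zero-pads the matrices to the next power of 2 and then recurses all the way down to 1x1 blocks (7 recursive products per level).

Matrix multiplication for 1275x1275 matrices:

Strassen's algorithm requires power-of-2 dimensions. Pad 1275x1275 to 2048x2048 (next power of 2).

Standard algorithm: 1275^3 = 2072671875 multiplications
Strassen's algorithm: 7^(log2(2048)) = 7^11 = 1977326743 multiplications
Savings: 2072671875 - 1977326743 = 95345132 multiplications

Standard: 2072671875 multiplications (1275^3). Strassen: 1977326743 multiplications (7^11, after padding to 2048x2048). Strassen reduces 8 recursive multiplications to 7 at each level.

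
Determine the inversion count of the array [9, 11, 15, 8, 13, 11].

Finding inversions in [9, 11, 15, 8, 13, 11]:

(0, 3): arr[0]=9 > arr[3]=8
(1, 3): arr[1]=11 > arr[3]=8
(2, 3): arr[2]=15 > arr[3]=8
(2, 4): arr[2]=15 > arr[4]=13
(2, 5): arr[2]=15 > arr[5]=11
(4, 5): arr[4]=13 > arr[5]=11

Total inversions: 6

The array has 6 inversion(s): (0,3), (1,3), (2,3), (2,4), (2,5), (4,5). Each pair (i,j) satisfies i < j and arr[i] > arr[j].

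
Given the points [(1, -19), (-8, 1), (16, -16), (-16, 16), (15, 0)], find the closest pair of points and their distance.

Computing all pairwise distances among 5 points:

d((1, -19), (-8, 1)) = 21.9317
d((1, -19), (16, -16)) = 15.2971 <-- minimum
d((1, -19), (-16, 16)) = 38.9102
d((1, -19), (15, 0)) = 23.6008
d((-8, 1), (16, -16)) = 29.4109
d((-8, 1), (-16, 16)) = 17.0
d((-8, 1), (15, 0)) = 23.0217
d((16, -16), (-16, 16)) = 45.2548
d((16, -16), (15, 0)) = 16.0312
d((-16, 16), (15, 0)) = 34.8855

Closest pair: (1, -19) and (16, -16) with distance 15.2971

The closest pair is (1, -19) and (16, -16) with Euclidean distance 15.2971. For 5 points, brute-force pairwise comparison is shown above. For large n, the divide-and-conquer algorithm (sort by x, recurse on halves, check the dividing strip) achieves O(n log n).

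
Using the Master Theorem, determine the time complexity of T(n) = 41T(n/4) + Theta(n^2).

Master Theorem for T(n) = 41T(n/4) + O(n^2):

a = 41, b = 4, c = 2
log_b(a) = log_4(41) = 2.6788

Case 1: c = 2 < log_4(41) = 2.6788
T(n) = O(n^(log_4 41))

For T(n) = 41T(n/4) + O(n^2): log_4(41) = 2.6788. This is Case 1 of the Master Theorem (c < log_b(a), work dominated by leaves), giving O(n^(log_4 41)).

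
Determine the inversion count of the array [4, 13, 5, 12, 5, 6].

Finding inversions in [4, 13, 5, 12, 5, 6]:

(1, 2): arr[1]=13 > arr[2]=5
(1, 3): arr[1]=13 > arr[3]=12
(1, 4): arr[1]=13 > arr[4]=5
(1, 5): arr[1]=13 > arr[5]=6
(3, 4): arr[3]=12 > arr[4]=5
(3, 5): arr[3]=12 > arr[5]=6

Total inversions: 6

The array has 6 inversion(s): (1,2), (1,3), (1,4), (1,5), (3,4), (3,5). Each pair (i,j) satisfies i < j and arr[i] > arr[j].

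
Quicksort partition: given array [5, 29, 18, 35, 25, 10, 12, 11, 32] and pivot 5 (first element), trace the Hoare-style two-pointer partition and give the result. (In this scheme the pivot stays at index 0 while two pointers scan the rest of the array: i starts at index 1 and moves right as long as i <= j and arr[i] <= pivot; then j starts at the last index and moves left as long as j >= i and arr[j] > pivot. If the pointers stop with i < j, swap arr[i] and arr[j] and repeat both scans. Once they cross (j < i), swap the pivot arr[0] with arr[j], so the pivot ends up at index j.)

Hoare-style two-pointer partition with pivot = 5:

Initial array: [5, 29, 18, 35, 25, 10, 12, 11, 32]

Pointers start at i = 1, j = 8.
i ends at 1, j ends at 0: the pointers have crossed (j < i), so scanning stops.

j = 0, so swapping arr[0] with arr[j] leaves the pivot at position 0: [5, 29, 18, 35, 25, 10, 12, 11, 32]
Pivot position: 0

After partitioning with pivot 5, the array becomes [5, 29, 18, 35, 25, 10, 12, 11, 32]. The pivot is placed at index 0. All elements to the left of the pivot are <= 5, and all elements to the right are > 5.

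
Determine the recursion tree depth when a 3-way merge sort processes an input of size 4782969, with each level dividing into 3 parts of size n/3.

For divide and conquer with division factor 3:

Problem sizes at each level:
Level 0: 4782969
Level 1: 1594323
Level 2: 531441
Level 3: 177147
Level 4: 59049
Level 5: 19683
Level 6: 6561
Level 7: 2187
Level 8: 729
Level 9: 243
Level 10: 81
Level 11: 27
Level 12: 9
Level 13: 3
Level 14: 1

The root is level 0 and the size-1 base case is level 14 (the tree spans levels 0 through 14, i.e. 15 levels counting the root), so the depth is the number of divisions: log_3(4782969) = 14

The recursion tree depth is log_3(4782969) = 14. At each level, the problem size is divided by 3, so it takes 14 divisions to reduce to a base case of size 1. The algorithm makes 3 recursive calls at each level.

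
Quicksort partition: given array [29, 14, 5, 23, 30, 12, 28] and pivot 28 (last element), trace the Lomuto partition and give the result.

Lomuto partition with pivot = 28:

Initial array: [29, 14, 5, 23, 30, 12, 28]

arr[0]=29 > 28: no swap
arr[1]=14 <= 28: swap with position 0, array becomes [14, 29, 5, 23, 30, 12, 28]
arr[2]=5 <= 28: swap with position 1, array becomes [14, 5, 29, 23, 30, 12, 28]
arr[3]=23 <= 28: swap with position 2, array becomes [14, 5, 23, 29, 30, 12, 28]
arr[4]=30 > 28: no swap
arr[5]=12 <= 28: swap with position 3, array becomes [14, 5, 23, 12, 30, 29, 28]

Place pivot at position 4: [14, 5, 23, 12, 28, 29, 30]
Pivot position: 4

After partitioning with pivot 28, the array becomes [14, 5, 23, 12, 28, 29, 30]. The pivot is placed at index 4. All elements to the left of the pivot are <= 28, and all elements to the right are > 28.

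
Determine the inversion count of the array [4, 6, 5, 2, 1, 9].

Finding inversions in [4, 6, 5, 2, 1, 9]:

(0, 3): arr[0]=4 > arr[3]=2
(0, 4): arr[0]=4 > arr[4]=1
(1, 2): arr[1]=6 > arr[2]=5
(1, 3): arr[1]=6 > arr[3]=2
(1, 4): arr[1]=6 > arr[4]=1
(2, 3): arr[2]=5 > arr[3]=2
(2, 4): arr[2]=5 > arr[4]=1
(3, 4): arr[3]=2 > arr[4]=1

Total inversions: 8

The array has 8 inversion(s): (0,3), (0,4), (1,2), (1,3), (1,4), (2,3), (2,4), (3,4). Each pair (i,j) satisfies i < j and arr[i] > arr[j].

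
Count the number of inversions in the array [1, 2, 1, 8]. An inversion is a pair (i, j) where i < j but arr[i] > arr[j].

Finding inversions in [1, 2, 1, 8]:

(1, 2): arr[1]=2 > arr[2]=1

Total inversions: 1

The array has 1 inversion(s): (1,2). Each pair (i,j) satisfies i < j and arr[i] > arr[j].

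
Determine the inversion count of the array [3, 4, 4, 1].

Finding inversions in [3, 4, 4, 1]:

(0, 3): arr[0]=3 > arr[3]=1
(1, 3): arr[1]=4 > arr[3]=1
(2, 3): arr[2]=4 > arr[3]=1

Total inversions: 3

The array has 3 inversion(s): (0,3), (1,3), (2,3). Each pair (i,j) satisfies i < j and arr[i] > arr[j].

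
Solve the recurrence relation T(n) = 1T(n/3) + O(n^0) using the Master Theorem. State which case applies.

Master Theorem for T(n) = 1T(n/3) + O(n^0):

a = 1, b = 3, c = 0
log_b(a) = log_3(1) = 0.0000

Case 2: c = 0 = log_3(1) = 0.0000
T(n) = O(n^0 log n) = O(log n)

For T(n) = 1T(n/3) + O(n^0): log_3(1) = 0.0000. This is Case 2 of the Master Theorem (c = log_b(a), equal work at all levels), giving O(log n).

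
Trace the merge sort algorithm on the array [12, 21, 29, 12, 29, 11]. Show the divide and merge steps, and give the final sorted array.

Merge sort trace:

Split: [12, 21, 29, 12, 29, 11] -> [12, 21, 29] and [12, 29, 11]
  Split: [12, 21, 29] -> [12] and [21, 29]
    Split: [21, 29] -> [21] and [29]
    Merge: [21] + [29] -> [21, 29]
  Merge: [12] + [21, 29] -> [12, 21, 29]
  Split: [12, 29, 11] -> [12] and [29, 11]
    Split: [29, 11] -> [29] and [11]
    Merge: [29] + [11] -> [11, 29]
  Merge: [12] + [11, 29] -> [11, 12, 29]
Merge: [12, 21, 29] + [11, 12, 29] -> [11, 12, 12, 21, 29, 29]

Final sorted array: [11, 12, 12, 21, 29, 29]

The merge sort proceeds by recursively splitting the array and merging sorted halves.
After all merges, the sorted array is [11, 12, 12, 21, 29, 29].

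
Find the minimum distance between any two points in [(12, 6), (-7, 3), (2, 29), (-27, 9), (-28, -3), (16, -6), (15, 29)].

Computing all pairwise distances among 7 points:

d((12, 6), (-7, 3)) = 19.2354
d((12, 6), (2, 29)) = 25.0799
d((12, 6), (-27, 9)) = 39.1152
d((12, 6), (-28, -3)) = 41.0
d((12, 6), (16, -6)) = 12.6491
d((12, 6), (15, 29)) = 23.1948
d((-7, 3), (2, 29)) = 27.5136
d((-7, 3), (-27, 9)) = 20.8806
d((-7, 3), (-28, -3)) = 21.8403
d((-7, 3), (16, -6)) = 24.6982
d((-7, 3), (15, 29)) = 34.0588
d((2, 29), (-27, 9)) = 35.2278
d((2, 29), (-28, -3)) = 43.8634
d((2, 29), (16, -6)) = 37.6962
d((2, 29), (15, 29)) = 13.0
d((-27, 9), (-28, -3)) = 12.0416 <-- minimum
d((-27, 9), (16, -6)) = 45.5412
d((-27, 9), (15, 29)) = 46.5188
d((-28, -3), (16, -6)) = 44.1022
d((-28, -3), (15, 29)) = 53.6004
d((16, -6), (15, 29)) = 35.0143

Closest pair: (-27, 9) and (-28, -3) with distance 12.0416

The closest pair is (-27, 9) and (-28, -3) with Euclidean distance 12.0416. For 7 points, brute-force pairwise comparison is shown above. For large n, the divide-and-conquer algorithm (sort by x, recurse on halves, check the dividing strip) achieves O(n log n).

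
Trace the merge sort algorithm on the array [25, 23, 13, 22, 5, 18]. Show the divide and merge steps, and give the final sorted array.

Merge sort trace:

Split: [25, 23, 13, 22, 5, 18] -> [25, 23, 13] and [22, 5, 18]
  Split: [25, 23, 13] -> [25] and [23, 13]
    Split: [23, 13] -> [23] and [13]
    Merge: [23] + [13] -> [13, 23]
  Merge: [25] + [13, 23] -> [13, 23, 25]
  Split: [22, 5, 18] -> [22] and [5, 18]
    Split: [5, 18] -> [5] and [18]
    Merge: [5] + [18] -> [5, 18]
  Merge: [22] + [5, 18] -> [5, 18, 22]
Merge: [13, 23, 25] + [5, 18, 22] -> [5, 13, 18, 22, 23, 25]

Final sorted array: [5, 13, 18, 22, 23, 25]

The merge sort proceeds by recursively splitting the array and merging sorted halves.
After all merges, the sorted array is [5, 13, 18, 22, 23, 25].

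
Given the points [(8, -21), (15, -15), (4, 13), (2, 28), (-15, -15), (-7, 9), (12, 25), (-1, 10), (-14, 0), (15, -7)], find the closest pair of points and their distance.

Computing all pairwise distances among 10 points:

d((8, -21), (15, -15)) = 9.2195
d((8, -21), (4, 13)) = 34.2345
d((8, -21), (2, 28)) = 49.366
d((8, -21), (-15, -15)) = 23.7697
d((8, -21), (-7, 9)) = 33.541
d((8, -21), (12, 25)) = 46.1736
d((8, -21), (-1, 10)) = 32.28
d((8, -21), (-14, 0)) = 30.4138
d((8, -21), (15, -7)) = 15.6525
d((15, -15), (4, 13)) = 30.0832
d((15, -15), (2, 28)) = 44.9222
d((15, -15), (-15, -15)) = 30.0
d((15, -15), (-7, 9)) = 32.5576
d((15, -15), (12, 25)) = 40.1123
d((15, -15), (-1, 10)) = 29.6816
d((15, -15), (-14, 0)) = 32.6497
d((15, -15), (15, -7)) = 8.0
d((4, 13), (2, 28)) = 15.1327
d((4, 13), (-15, -15)) = 33.8378
d((4, 13), (-7, 9)) = 11.7047
d((4, 13), (12, 25)) = 14.4222
d((4, 13), (-1, 10)) = 5.831 <-- minimum
d((4, 13), (-14, 0)) = 22.2036
d((4, 13), (15, -7)) = 22.8254
d((2, 28), (-15, -15)) = 46.2385
d((2, 28), (-7, 9)) = 21.0238
d((2, 28), (12, 25)) = 10.4403
d((2, 28), (-1, 10)) = 18.2483
d((2, 28), (-14, 0)) = 32.249
d((2, 28), (15, -7)) = 37.3363
d((-15, -15), (-7, 9)) = 25.2982
d((-15, -15), (12, 25)) = 48.2597
d((-15, -15), (-1, 10)) = 28.6531
d((-15, -15), (-14, 0)) = 15.0333
d((-15, -15), (15, -7)) = 31.0483
d((-7, 9), (12, 25)) = 24.8395
d((-7, 9), (-1, 10)) = 6.0828
d((-7, 9), (-14, 0)) = 11.4018
d((-7, 9), (15, -7)) = 27.2029
d((12, 25), (-1, 10)) = 19.8494
d((12, 25), (-14, 0)) = 36.0694
d((12, 25), (15, -7)) = 32.1403
d((-1, 10), (-14, 0)) = 16.4012
d((-1, 10), (15, -7)) = 23.3452
d((-14, 0), (15, -7)) = 29.8329

Closest pair: (4, 13) and (-1, 10) with distance 5.831

The closest pair is (4, 13) and (-1, 10) with Euclidean distance 5.831. For 10 points, brute-force pairwise comparison is shown above. For large n, the divide-and-conquer algorithm (sort by x, recurse on halves, check the dividing strip) achieves O(n log n).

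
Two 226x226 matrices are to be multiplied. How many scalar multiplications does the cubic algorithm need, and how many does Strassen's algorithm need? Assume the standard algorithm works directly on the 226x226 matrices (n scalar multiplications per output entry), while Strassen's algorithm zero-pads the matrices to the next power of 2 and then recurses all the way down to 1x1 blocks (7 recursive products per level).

Matrix multiplication for 226x226 matrices:

Strassen's algorithm requires power-of-2 dimensions. Pad 226x226 to 256x256 (next power of 2).

Standard algorithm: 226^3 = 11543176 multiplications
Strassen's algorithm: 7^(log2(256)) = 7^8 = 5764801 multiplications
Savings: 11543176 - 5764801 = 5778375 multiplications

Standard: 11543176 multiplications (226^3). Strassen: 5764801 multiplications (7^8, after padding to 256x256). Strassen reduces 8 recursive multiplications to 7 at each level.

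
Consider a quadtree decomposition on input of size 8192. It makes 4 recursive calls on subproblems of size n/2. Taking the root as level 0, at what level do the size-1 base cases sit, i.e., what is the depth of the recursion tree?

For divide and conquer with division factor 2:

Problem sizes at each level:
Level 0: 8192
Level 1: 4096
Level 2: 2048
Level 3: 1024
Level 4: 512
Level 5: 256
Level 6: 128
Level 7: 64
Level 8: 32
Level 9: 16
Level 10: 8
Level 11: 4
Level 12: 2
Level 13: 1

The root is level 0 and the size-1 base case is level 13 (the tree spans levels 0 through 13, i.e. 14 levels counting the root), so the depth is the number of divisions: log_2(8192) = 13

The recursion tree depth is log_2(8192) = 13. At each level, the problem size is divided by 2, so it takes 13 divisions to reduce to a base case of size 1. The algorithm makes 4 recursive calls at each level.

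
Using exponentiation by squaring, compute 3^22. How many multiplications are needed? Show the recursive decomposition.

Computing 3^22 by squaring (build up from 3^1; each line after the first costs one multiplication):

3^1 = 3
3^2 = (3^1)^2 = 3^2 = 9
3^4 = (3^2)^2 = 9^2 = 81
3^5 = 3 * 3^4 = 3 * 81 = 243
3^10 = (3^5)^2 = 243^2 = 59049
3^11 = 3 * 3^10 = 3 * 59049 = 177147
3^22 = (3^11)^2 = 177147^2 = 31381059609

Result: 31381059609
Multiplications needed: 6 (6 lines after 3^1)

3^22 = 31381059609. Using exponentiation by squaring, this requires 6 multiplications. The key idea: if the exponent is even, square the half-power; if odd, multiply by the base once.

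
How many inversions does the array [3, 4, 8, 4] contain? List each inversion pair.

Finding inversions in [3, 4, 8, 4]:

(2, 3): arr[2]=8 > arr[3]=4

Total inversions: 1

The array has 1 inversion(s): (2,3). Each pair (i,j) satisfies i < j and arr[i] > arr[j].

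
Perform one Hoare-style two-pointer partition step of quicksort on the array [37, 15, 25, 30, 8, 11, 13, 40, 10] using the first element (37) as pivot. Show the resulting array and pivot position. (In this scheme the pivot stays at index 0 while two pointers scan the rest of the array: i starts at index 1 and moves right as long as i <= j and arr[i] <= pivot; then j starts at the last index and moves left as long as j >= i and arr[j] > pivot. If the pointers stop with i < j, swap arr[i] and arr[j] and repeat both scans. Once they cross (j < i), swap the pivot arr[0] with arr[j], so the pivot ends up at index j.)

Hoare-style two-pointer partition with pivot = 37:

Initial array: [37, 15, 25, 30, 8, 11, 13, 40, 10]

Pointers start at i = 1, j = 8.
i stops at index 7 (arr[7]=40 > 37), j stops at index 8 (arr[8]=10 <= 37): swap arr[7] and arr[8], array becomes [37, 15, 25, 30, 8, 11, 13, 10, 40]
i ends at 8, j ends at 7: the pointers have crossed (j < i), so scanning stops.

Swap pivot arr[0] with arr[7] to place pivot at position 7: [10, 15, 25, 30, 8, 11, 13, 37, 40]
Pivot position: 7

After partitioning with pivot 37, the array becomes [10, 15, 25, 30, 8, 11, 13, 37, 40]. The pivot is placed at index 7. All elements to the left of the pivot are <= 37, and all elements to the right are > 37.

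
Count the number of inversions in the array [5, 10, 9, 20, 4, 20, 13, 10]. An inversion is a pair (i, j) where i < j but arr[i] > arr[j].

Finding inversions in [5, 10, 9, 20, 4, 20, 13, 10]:

(0, 4): arr[0]=5 > arr[4]=4
(1, 2): arr[1]=10 > arr[2]=9
(1, 4): arr[1]=10 > arr[4]=4
(2, 4): arr[2]=9 > arr[4]=4
(3, 4): arr[3]=20 > arr[4]=4
(3, 6): arr[3]=20 > arr[6]=13
(3, 7): arr[3]=20 > arr[7]=10
(5, 6): arr[5]=20 > arr[6]=13
(5, 7): arr[5]=20 > arr[7]=10
(6, 7): arr[6]=13 > arr[7]=10

Total inversions: 10

The array has 10 inversion(s): (0,4), (1,2), (1,4), (2,4), (3,4), (3,6), (3,7), (5,6), (5,7), (6,7). Each pair (i,j) satisfies i < j and arr[i] > arr[j].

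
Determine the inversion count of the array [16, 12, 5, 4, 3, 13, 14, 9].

Finding inversions in [16, 12, 5, 4, 3, 13, 14, 9]:

(0, 1): arr[0]=16 > arr[1]=12
(0, 2): arr[0]=16 > arr[2]=5
(0, 3): arr[0]=16 > arr[3]=4
(0, 4): arr[0]=16 > arr[4]=3
(0, 5): arr[0]=16 > arr[5]=13
(0, 6): arr[0]=16 > arr[6]=14
(0, 7): arr[0]=16 > arr[7]=9
(1, 2): arr[1]=12 > arr[2]=5
(1, 3): arr[1]=12 > arr[3]=4
(1, 4): arr[1]=12 > arr[4]=3
(1, 7): arr[1]=12 > arr[7]=9
(2, 3): arr[2]=5 > arr[3]=4
(2, 4): arr[2]=5 > arr[4]=3
(3, 4): arr[3]=4 > arr[4]=3
(5, 7): arr[5]=13 > arr[7]=9
(6, 7): arr[6]=14 > arr[7]=9

Total inversions: 16

The array has 16 inversion(s): (0,1), (0,2), (0,3), (0,4), (0,5), (0,6), (0,7), (1,2), (1,3), (1,4), (1,7), (2,3), (2,4), (3,4), (5,7), (6,7). Each pair (i,j) satisfies i < j and arr[i] > arr[j].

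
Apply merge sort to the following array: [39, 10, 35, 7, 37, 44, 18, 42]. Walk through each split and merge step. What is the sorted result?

Merge sort trace:

Split: [39, 10, 35, 7, 37, 44, 18, 42] -> [39, 10, 35, 7] and [37, 44, 18, 42]
  Split: [39, 10, 35, 7] -> [39, 10] and [35, 7]
    Split: [39, 10] -> [39] and [10]
    Merge: [39] + [10] -> [10, 39]
    Split: [35, 7] -> [35] and [7]
    Merge: [35] + [7] -> [7, 35]
  Merge: [10, 39] + [7, 35] -> [7, 10, 35, 39]
  Split: [37, 44, 18, 42] -> [37, 44] and [18, 42]
    Split: [37, 44] -> [37] and [44]
    Merge: [37] + [44] -> [37, 44]
    Split: [18, 42] -> [18] and [42]
    Merge: [18] + [42] -> [18, 42]
  Merge: [37, 44] + [18, 42] -> [18, 37, 42, 44]
Merge: [7, 10, 35, 39] + [18, 37, 42, 44] -> [7, 10, 18, 35, 37, 39, 42, 44]

Final sorted array: [7, 10, 18, 35, 37, 39, 42, 44]

The merge sort proceeds by recursively splitting the array and merging sorted halves.
After all merges, the sorted array is [7, 10, 18, 35, 37, 39, 42, 44].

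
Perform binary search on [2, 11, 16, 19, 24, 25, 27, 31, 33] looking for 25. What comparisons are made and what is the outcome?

Binary search for 25 in [2, 11, 16, 19, 24, 25, 27, 31, 33]:

lo=0, hi=8, mid=4, arr[mid]=24 -> 24 < 25, search right half
lo=5, hi=8, mid=6, arr[mid]=27 -> 27 > 25, search left half
lo=5, hi=5, mid=5, arr[mid]=25 -> Found target at index 5!

Binary search finds 25 at index 5 after 3 comparisons. The search repeatedly halves the search space by comparing with the middle element.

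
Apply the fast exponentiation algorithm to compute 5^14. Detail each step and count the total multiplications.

Computing 5^14 by squaring (build up from 5^1; each line after the first costs one multiplication):

5^1 = 5
5^2 = (5^1)^2 = 5^2 = 25
5^3 = 5 * 5^2 = 5 * 25 = 125
5^6 = (5^3)^2 = 125^2 = 15625
5^7 = 5 * 5^6 = 5 * 15625 = 78125
5^14 = (5^7)^2 = 78125^2 = 6103515625

Result: 6103515625
Multiplications needed: 5 (5 lines after 5^1)

5^14 = 6103515625. Using exponentiation by squaring, this requires 5 multiplications. The key idea: if the exponent is even, square the half-power; if odd, multiply by the base once.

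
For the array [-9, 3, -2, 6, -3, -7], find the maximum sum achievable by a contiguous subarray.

Using Kadane's algorithm on [-9, 3, -2, 6, -3, -7]:

Scanning through the array:
Position 1 (value 3): max_ending_here = 3, max_so_far = 3
Position 2 (value -2): max_ending_here = 1, max_so_far = 3
Position 3 (value 6): max_ending_here = 7, max_so_far = 7
Position 4 (value -3): max_ending_here = 4, max_so_far = 7
Position 5 (value -7): max_ending_here = -3, max_so_far = 7

Maximum subarray: [3, -2, 6]
Maximum sum: 7

The maximum subarray is [3, -2, 6] with sum 7. This subarray runs from index 1 to index 3.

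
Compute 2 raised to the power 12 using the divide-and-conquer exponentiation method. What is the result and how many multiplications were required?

Computing 2^12 by squaring (build up from 2^1; each line after the first costs one multiplication):

2^1 = 2
2^2 = (2^1)^2 = 2^2 = 4
2^3 = 2 * 2^2 = 2 * 4 = 8
2^6 = (2^3)^2 = 8^2 = 64
2^12 = (2^6)^2 = 64^2 = 4096

Result: 4096
Multiplications needed: 4 (4 lines after 2^1)

2^12 = 4096. Using exponentiation by squaring, this requires 4 multiplications. The key idea: if the exponent is even, square the half-power; if odd, multiply by the base once.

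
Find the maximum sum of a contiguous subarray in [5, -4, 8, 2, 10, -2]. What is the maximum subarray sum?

Using Kadane's algorithm on [5, -4, 8, 2, 10, -2]:

Scanning through the array:
Position 1 (value -4): max_ending_here = 1, max_so_far = 5
Position 2 (value 8): max_ending_here = 9, max_so_far = 9
Position 3 (value 2): max_ending_here = 11, max_so_far = 11
Position 4 (value 10): max_ending_here = 21, max_so_far = 21
Position 5 (value -2): max_ending_here = 19, max_so_far = 21

Maximum subarray: [5, -4, 8, 2, 10]
Maximum sum: 21

The maximum subarray is [5, -4, 8, 2, 10] with sum 21. This subarray runs from index 0 to index 4.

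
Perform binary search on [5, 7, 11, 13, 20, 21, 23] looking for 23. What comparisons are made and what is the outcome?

Binary search for 23 in [5, 7, 11, 13, 20, 21, 23]:

lo=0, hi=6, mid=3, arr[mid]=13 -> 13 < 23, search right half
lo=4, hi=6, mid=5, arr[mid]=21 -> 21 < 23, search right half
lo=6, hi=6, mid=6, arr[mid]=23 -> Found target at index 6!

Binary search finds 23 at index 6 after 3 comparisons. The search repeatedly halves the search space by comparing with the middle element.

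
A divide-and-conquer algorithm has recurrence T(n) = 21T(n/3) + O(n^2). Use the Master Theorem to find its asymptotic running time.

Master Theorem for T(n) = 21T(n/3) + O(n^2):

a = 21, b = 3, c = 2
log_b(a) = log_3(21) = 2.7712

Case 1: c = 2 < log_3(21) = 2.7712
T(n) = O(n^(log_3 21))

For T(n) = 21T(n/3) + O(n^2): log_3(21) = 2.7712. This is Case 1 of the Master Theorem (c < log_b(a), work dominated by leaves), giving O(n^(log_3 21)).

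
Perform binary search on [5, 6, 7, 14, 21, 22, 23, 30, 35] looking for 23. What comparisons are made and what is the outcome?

Binary search for 23 in [5, 6, 7, 14, 21, 22, 23, 30, 35]:

lo=0, hi=8, mid=4, arr[mid]=21 -> 21 < 23, search right half
lo=5, hi=8, mid=6, arr[mid]=23 -> Found target at index 6!

Binary search finds 23 at index 6 after 2 comparisons. The search repeatedly halves the search space by comparing with the middle element.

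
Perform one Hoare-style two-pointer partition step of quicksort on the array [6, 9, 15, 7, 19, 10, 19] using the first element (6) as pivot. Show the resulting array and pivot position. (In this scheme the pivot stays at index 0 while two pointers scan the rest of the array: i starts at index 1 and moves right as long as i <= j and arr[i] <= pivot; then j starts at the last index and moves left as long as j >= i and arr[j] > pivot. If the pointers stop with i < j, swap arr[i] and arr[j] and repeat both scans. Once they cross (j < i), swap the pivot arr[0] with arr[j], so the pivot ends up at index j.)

Hoare-style two-pointer partition with pivot = 6:

Initial array: [6, 9, 15, 7, 19, 10, 19]

Pointers start at i = 1, j = 6.
i ends at 1, j ends at 0: the pointers have crossed (j < i), so scanning stops.

j = 0, so swapping arr[0] with arr[j] leaves the pivot at position 0: [6, 9, 15, 7, 19, 10, 19]
Pivot position: 0

After partitioning with pivot 6, the array becomes [6, 9, 15, 7, 19, 10, 19]. The pivot is placed at index 0. All elements to the left of the pivot are <= 6, and all elements to the right are > 6.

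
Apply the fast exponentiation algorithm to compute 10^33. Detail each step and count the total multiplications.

Computing 10^33 by squaring (build up from 10^1; each line after the first costs one multiplication):

10^1 = 10
10^2 = (10^1)^2 = 10^2 = 100
10^4 = (10^2)^2 = 100^2 = 10000
10^8 = (10^4)^2 = 10000^2 = 100000000
10^16 = (10^8)^2 = 100000000^2 = 10000000000000000
10^32 = (10^16)^2 = 10000000000000000^2 = 100000000000000000000000000000000
10^33 = 10 * 10^32 = 10 * 100000000000000000000000000000000 = 1000000000000000000000000000000000

Result: 1000000000000000000000000000000000
Multiplications needed: 6 (6 lines after 10^1)

10^33 = 1000000000000000000000000000000000. Using exponentiation by squaring, this requires 6 multiplications. The key idea: if the exponent is even, square the half-power; if odd, multiply by the base once.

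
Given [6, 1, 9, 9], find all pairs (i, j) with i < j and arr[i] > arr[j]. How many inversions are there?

Finding inversions in [6, 1, 9, 9]:

(0, 1): arr[0]=6 > arr[1]=1

Total inversions: 1

The array has 1 inversion(s): (0,1). Each pair (i,j) satisfies i < j and arr[i] > arr[j].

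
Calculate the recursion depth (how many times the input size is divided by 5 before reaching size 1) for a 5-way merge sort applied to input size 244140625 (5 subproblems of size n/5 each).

For divide and conquer with division factor 5:

Problem sizes at each level:
Level 0: 244140625
Level 1: 48828125
Level 2: 9765625
Level 3: 1953125
Level 4: 390625
Level 5: 78125
Level 6: 15625
Level 7: 3125
Level 8: 625
Level 9: 125
Level 10: 25
Level 11: 5
Level 12: 1

The root is level 0 and the size-1 base case is level 12 (the tree spans levels 0 through 12, i.e. 13 levels counting the root), so the depth is the number of divisions: log_5(244140625) = 12

The recursion tree depth is log_5(244140625) = 12. At each level, the problem size is divided by 5, so it takes 12 divisions to reduce to a base case of size 1. The algorithm makes 5 recursive calls at each level.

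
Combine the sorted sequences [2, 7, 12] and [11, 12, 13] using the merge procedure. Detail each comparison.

Merging process:

Compare 2 vs 11: take 2 from left. Merged: [2]
Compare 7 vs 11: take 7 from left. Merged: [2, 7]
Compare 12 vs 11: take 11 from right. Merged: [2, 7, 11]
Compare 12 vs 12: take 12 from left. Merged: [2, 7, 11, 12]
Append remaining from right: [12, 13]. Merged: [2, 7, 11, 12, 12, 13]

Final merged array: [2, 7, 11, 12, 12, 13]
Total comparisons: 4

The merged array is [2, 7, 11, 12, 12, 13], requiring 4 comparisons. The merge step runs in O(n) time where n is the total number of elements.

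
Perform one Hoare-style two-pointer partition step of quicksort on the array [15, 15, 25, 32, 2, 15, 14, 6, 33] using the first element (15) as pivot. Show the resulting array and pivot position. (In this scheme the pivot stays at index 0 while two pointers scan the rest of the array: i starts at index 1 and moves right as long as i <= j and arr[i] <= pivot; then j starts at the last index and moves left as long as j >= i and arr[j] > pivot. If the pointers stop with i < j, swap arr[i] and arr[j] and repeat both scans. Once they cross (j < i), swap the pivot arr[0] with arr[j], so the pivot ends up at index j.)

Hoare-style two-pointer partition with pivot = 15:

Initial array: [15, 15, 25, 32, 2, 15, 14, 6, 33]

Pointers start at i = 1, j = 8.
i stops at index 2 (arr[2]=25 > 15), j stops at index 7 (arr[7]=6 <= 15): swap arr[2] and arr[7], array becomes [15, 15, 6, 32, 2, 15, 14, 25, 33]
i stops at index 3 (arr[3]=32 > 15), j stops at index 6 (arr[6]=14 <= 15): swap arr[3] and arr[6], array becomes [15, 15, 6, 14, 2, 15, 32, 25, 33]
i ends at 6, j ends at 5: the pointers have crossed (j < i), so scanning stops.

Swap pivot arr[0] with arr[5] to place pivot at position 5: [15, 15, 6, 14, 2, 15, 32, 25, 33]
Pivot position: 5

After partitioning with pivot 15, the array becomes [15, 15, 6, 14, 2, 15, 32, 25, 33]. The pivot is placed at index 5. All elements to the left of the pivot are <= 15, and all elements to the right are > 15.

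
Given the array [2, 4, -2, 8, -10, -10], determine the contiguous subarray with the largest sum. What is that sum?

Using Kadane's algorithm on [2, 4, -2, 8, -10, -10]:

Scanning through the array:
Position 1 (value 4): max_ending_here = 6, max_so_far = 6
Position 2 (value -2): max_ending_here = 4, max_so_far = 6
Position 3 (value 8): max_ending_here = 12, max_so_far = 12
Position 4 (value -10): max_ending_here = 2, max_so_far = 12
Position 5 (value -10): max_ending_here = -8, max_so_far = 12

Maximum subarray: [2, 4, -2, 8]
Maximum sum: 12

The maximum subarray is [2, 4, -2, 8] with sum 12. This subarray runs from index 0 to index 3.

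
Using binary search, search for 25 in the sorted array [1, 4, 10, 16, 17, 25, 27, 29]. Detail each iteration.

Binary search for 25 in [1, 4, 10, 16, 17, 25, 27, 29]:

lo=0, hi=7, mid=3, arr[mid]=16 -> 16 < 25, search right half
lo=4, hi=7, mid=5, arr[mid]=25 -> Found target at index 5!

Binary search finds 25 at index 5 after 2 comparisons. The search repeatedly halves the search space by comparing with the middle element.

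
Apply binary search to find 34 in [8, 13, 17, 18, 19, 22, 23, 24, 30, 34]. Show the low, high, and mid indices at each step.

Binary search for 34 in [8, 13, 17, 18, 19, 22, 23, 24, 30, 34]:

lo=0, hi=9, mid=4, arr[mid]=19 -> 19 < 34, search right half
lo=5, hi=9, mid=7, arr[mid]=24 -> 24 < 34, search right half
lo=8, hi=9, mid=8, arr[mid]=30 -> 30 < 34, search right half
lo=9, hi=9, mid=9, arr[mid]=34 -> Found target at index 9!

Binary search finds 34 at index 9 after 4 comparisons. The search repeatedly halves the search space by comparing with the middle element.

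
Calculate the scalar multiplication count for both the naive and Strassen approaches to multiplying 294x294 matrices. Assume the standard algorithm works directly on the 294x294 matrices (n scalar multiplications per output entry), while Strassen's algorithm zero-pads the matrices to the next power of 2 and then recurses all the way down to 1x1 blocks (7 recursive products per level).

Matrix multiplication for 294x294 matrices:

Strassen's algorithm requires power-of-2 dimensions. Pad 294x294 to 512x512 (next power of 2).

Standard algorithm: 294^3 = 25412184 multiplications
Strassen's algorithm: 7^(log2(512)) = 7^9 = 40353607 multiplications
Difference: 25412184 - 40353607 = -14941423 (Strassen uses MORE here due to padding overhead — for small or just-over-power-of-2 n, padding can outweigh the per-level savings)

Standard: 25412184 multiplications (294^3). Strassen: 40353607 multiplications (7^9, after padding to 512x512). Strassen reduces 8 recursive multiplications to 7 at each level.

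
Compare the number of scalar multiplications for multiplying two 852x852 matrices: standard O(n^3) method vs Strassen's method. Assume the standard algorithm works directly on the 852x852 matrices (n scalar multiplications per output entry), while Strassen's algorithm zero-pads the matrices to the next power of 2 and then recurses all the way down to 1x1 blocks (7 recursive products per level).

Matrix multiplication for 852x852 matrices:

Strassen's algorithm requires power-of-2 dimensions. Pad 852x852 to 1024x1024 (next power of 2).

Standard algorithm: 852^3 = 618470208 multiplications
Strassen's algorithm: 7^(log2(1024)) = 7^10 = 282475249 multiplications
Savings: 618470208 - 282475249 = 335994959 multiplications

Standard: 618470208 multiplications (852^3). Strassen: 282475249 multiplications (7^10, after padding to 1024x1024). Strassen reduces 8 recursive multiplications to 7 at each level.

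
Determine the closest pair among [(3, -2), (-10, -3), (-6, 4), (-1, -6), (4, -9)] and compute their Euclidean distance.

Computing all pairwise distances among 5 points:

d((3, -2), (-10, -3)) = 13.0384
d((3, -2), (-6, 4)) = 10.8167
d((3, -2), (-1, -6)) = 5.6569 <-- minimum
d((3, -2), (4, -9)) = 7.0711
d((-10, -3), (-6, 4)) = 8.0623
d((-10, -3), (-1, -6)) = 9.4868
d((-10, -3), (4, -9)) = 15.2315
d((-6, 4), (-1, -6)) = 11.1803
d((-6, 4), (4, -9)) = 16.4012
d((-1, -6), (4, -9)) = 5.831

Closest pair: (3, -2) and (-1, -6) with distance 5.6569

The closest pair is (3, -2) and (-1, -6) with Euclidean distance 5.6569. For 5 points, brute-force pairwise comparison is shown above. For large n, the divide-and-conquer algorithm (sort by x, recurse on halves, check the dividing strip) achieves O(n log n).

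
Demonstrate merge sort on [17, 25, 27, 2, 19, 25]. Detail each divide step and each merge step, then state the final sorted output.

Merge sort trace:

Split: [17, 25, 27, 2, 19, 25] -> [17, 25, 27] and [2, 19, 25]
  Split: [17, 25, 27] -> [17] and [25, 27]
    Split: [25, 27] -> [25] and [27]
    Merge: [25] + [27] -> [25, 27]
  Merge: [17] + [25, 27] -> [17, 25, 27]
  Split: [2, 19, 25] -> [2] and [19, 25]
    Split: [19, 25] -> [19] and [25]
    Merge: [19] + [25] -> [19, 25]
  Merge: [2] + [19, 25] -> [2, 19, 25]
Merge: [17, 25, 27] + [2, 19, 25] -> [2, 17, 19, 25, 25, 27]

Final sorted array: [2, 17, 19, 25, 25, 27]

The merge sort proceeds by recursively splitting the array and merging sorted halves.
After all merges, the sorted array is [2, 17, 19, 25, 25, 27].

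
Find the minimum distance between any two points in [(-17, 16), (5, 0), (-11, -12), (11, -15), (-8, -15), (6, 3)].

Computing all pairwise distances among 6 points:

d((-17, 16), (5, 0)) = 27.2029
d((-17, 16), (-11, -12)) = 28.6356
d((-17, 16), (11, -15)) = 41.7732
d((-17, 16), (-8, -15)) = 32.28
d((-17, 16), (6, 3)) = 26.4197
d((5, 0), (-11, -12)) = 20.0
d((5, 0), (11, -15)) = 16.1555
d((5, 0), (-8, -15)) = 19.8494
d((5, 0), (6, 3)) = 3.1623 <-- minimum
d((-11, -12), (11, -15)) = 22.2036
d((-11, -12), (-8, -15)) = 4.2426
d((-11, -12), (6, 3)) = 22.6716
d((11, -15), (-8, -15)) = 19.0
d((11, -15), (6, 3)) = 18.6815
d((-8, -15), (6, 3)) = 22.8035

Closest pair: (5, 0) and (6, 3) with distance 3.1623

The closest pair is (5, 0) and (6, 3) with Euclidean distance 3.1623. For 6 points, brute-force pairwise comparison is shown above. For large n, the divide-and-conquer algorithm (sort by x, recurse on halves, check the dividing strip) achieves O(n log n).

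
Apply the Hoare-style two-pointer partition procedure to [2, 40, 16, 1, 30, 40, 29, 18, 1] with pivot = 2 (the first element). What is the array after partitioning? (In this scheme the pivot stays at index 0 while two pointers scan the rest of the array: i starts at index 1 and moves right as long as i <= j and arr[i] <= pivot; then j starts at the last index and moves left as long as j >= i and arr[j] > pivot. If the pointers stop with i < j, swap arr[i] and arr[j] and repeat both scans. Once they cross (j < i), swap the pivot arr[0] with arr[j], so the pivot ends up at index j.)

Hoare-style two-pointer partition with pivot = 2:

Initial array: [2, 40, 16, 1, 30, 40, 29, 18, 1]

Pointers start at i = 1, j = 8.
i stops at index 1 (arr[1]=40 > 2), j stops at index 8 (arr[8]=1 <= 2): swap arr[1] and arr[8], array becomes [2, 1, 16, 1, 30, 40, 29, 18, 40]
i stops at index 2 (arr[2]=16 > 2), j stops at index 3 (arr[3]=1 <= 2): swap arr[2] and arr[3], array becomes [2, 1, 1, 16, 30, 40, 29, 18, 40]
i ends at 3, j ends at 2: the pointers have crossed (j < i), so scanning stops.

Swap pivot arr[0] with arr[2] to place pivot at position 2: [1, 1, 2, 16, 30, 40, 29, 18, 40]
Pivot position: 2

After partitioning with pivot 2, the array becomes [1, 1, 2, 16, 30, 40, 29, 18, 40]. The pivot is placed at index 2. All elements to the left of the pivot are <= 2, and all elements to the right are > 2.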